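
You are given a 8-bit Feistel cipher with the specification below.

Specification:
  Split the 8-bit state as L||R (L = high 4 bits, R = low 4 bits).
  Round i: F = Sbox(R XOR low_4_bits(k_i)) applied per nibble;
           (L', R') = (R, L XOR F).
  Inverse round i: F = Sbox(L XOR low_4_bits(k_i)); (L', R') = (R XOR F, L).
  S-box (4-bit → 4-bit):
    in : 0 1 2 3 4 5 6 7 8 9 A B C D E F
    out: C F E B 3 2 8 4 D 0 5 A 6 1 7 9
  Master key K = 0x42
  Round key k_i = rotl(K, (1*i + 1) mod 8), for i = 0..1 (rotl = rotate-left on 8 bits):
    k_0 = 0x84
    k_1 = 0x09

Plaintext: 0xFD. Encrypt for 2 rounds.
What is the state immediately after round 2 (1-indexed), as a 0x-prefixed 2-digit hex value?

s_0 = plaintext = 0xFD
s_1 = Round(s_0, k_0) = 0xDF
s_2 = Round(s_1, k_1) = 0xF5

0xF5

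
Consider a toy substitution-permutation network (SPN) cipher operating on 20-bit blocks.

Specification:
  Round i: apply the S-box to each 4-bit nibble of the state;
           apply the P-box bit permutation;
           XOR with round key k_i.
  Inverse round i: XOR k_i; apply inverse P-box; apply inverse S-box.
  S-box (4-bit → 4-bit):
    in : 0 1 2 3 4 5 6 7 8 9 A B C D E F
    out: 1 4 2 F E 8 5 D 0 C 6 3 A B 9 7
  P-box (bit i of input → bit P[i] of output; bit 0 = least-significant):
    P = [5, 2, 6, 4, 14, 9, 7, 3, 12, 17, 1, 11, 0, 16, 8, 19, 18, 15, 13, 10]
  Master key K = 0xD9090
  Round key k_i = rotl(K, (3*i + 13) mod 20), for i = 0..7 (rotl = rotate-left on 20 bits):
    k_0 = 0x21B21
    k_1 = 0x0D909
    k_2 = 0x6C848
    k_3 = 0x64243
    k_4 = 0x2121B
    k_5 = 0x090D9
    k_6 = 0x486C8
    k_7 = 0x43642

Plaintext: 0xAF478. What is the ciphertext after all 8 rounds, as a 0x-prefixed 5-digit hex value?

0x4C3E1

s_0 = plaintext = 0xAF478
s_1 = Round(s_0, k_0) = 0x1F2AA
s_2 = Round(s_1, k_1) = 0x3FACC
s_3 = Round(s_2, k_2) = 0x16F57
s_4 = Round(s_3, k_3) = 0x47338
s_5 = Round(s_4, k_4) = 0x8ED90
s_6 = Round(s_5, k_5) = 0xA8870
s_7 = Round(s_6, k_6) = 0x46660
s_8 = Round(s_7, k_7) = 0x4C3E1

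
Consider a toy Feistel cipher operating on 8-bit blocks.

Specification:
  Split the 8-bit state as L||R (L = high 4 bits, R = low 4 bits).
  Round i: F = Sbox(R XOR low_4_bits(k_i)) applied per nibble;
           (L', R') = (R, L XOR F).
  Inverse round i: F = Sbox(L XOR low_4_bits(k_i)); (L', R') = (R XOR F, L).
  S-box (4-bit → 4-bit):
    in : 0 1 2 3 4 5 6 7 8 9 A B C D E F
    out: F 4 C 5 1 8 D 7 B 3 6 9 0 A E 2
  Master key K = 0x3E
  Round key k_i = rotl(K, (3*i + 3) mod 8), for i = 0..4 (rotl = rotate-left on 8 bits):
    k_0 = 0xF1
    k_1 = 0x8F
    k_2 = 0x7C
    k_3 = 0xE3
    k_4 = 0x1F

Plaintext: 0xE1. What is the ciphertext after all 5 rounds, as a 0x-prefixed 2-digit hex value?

0x83

s_0 = plaintext = 0xE1
s_1 = Round(s_0, k_0) = 0x11
s_2 = Round(s_1, k_1) = 0x1F
s_3 = Round(s_2, k_2) = 0xF4
s_4 = Round(s_3, k_3) = 0x48
s_5 = Round(s_4, k_4) = 0x83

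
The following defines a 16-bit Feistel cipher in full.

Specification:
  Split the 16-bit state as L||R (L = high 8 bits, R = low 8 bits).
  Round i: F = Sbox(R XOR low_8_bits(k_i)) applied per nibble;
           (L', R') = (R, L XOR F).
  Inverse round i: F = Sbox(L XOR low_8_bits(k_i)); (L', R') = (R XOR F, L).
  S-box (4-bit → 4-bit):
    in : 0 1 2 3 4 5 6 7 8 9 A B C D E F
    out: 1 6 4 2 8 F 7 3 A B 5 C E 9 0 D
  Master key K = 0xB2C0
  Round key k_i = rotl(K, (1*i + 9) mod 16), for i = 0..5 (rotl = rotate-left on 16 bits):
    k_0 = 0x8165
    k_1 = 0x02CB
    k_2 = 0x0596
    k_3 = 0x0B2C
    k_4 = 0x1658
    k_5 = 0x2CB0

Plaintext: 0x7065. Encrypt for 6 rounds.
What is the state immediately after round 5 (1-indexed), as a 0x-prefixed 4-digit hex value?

0x552F

s_0 = plaintext = 0x7065
s_1 = Round(s_0, k_0) = 0x6561
s_2 = Round(s_1, k_1) = 0x6130
s_3 = Round(s_2, k_2) = 0x3036
s_4 = Round(s_3, k_3) = 0x3655
s_5 = Round(s_4, k_4) = 0x552F
s_6 = Round(s_5, k_5) = 0x2FE8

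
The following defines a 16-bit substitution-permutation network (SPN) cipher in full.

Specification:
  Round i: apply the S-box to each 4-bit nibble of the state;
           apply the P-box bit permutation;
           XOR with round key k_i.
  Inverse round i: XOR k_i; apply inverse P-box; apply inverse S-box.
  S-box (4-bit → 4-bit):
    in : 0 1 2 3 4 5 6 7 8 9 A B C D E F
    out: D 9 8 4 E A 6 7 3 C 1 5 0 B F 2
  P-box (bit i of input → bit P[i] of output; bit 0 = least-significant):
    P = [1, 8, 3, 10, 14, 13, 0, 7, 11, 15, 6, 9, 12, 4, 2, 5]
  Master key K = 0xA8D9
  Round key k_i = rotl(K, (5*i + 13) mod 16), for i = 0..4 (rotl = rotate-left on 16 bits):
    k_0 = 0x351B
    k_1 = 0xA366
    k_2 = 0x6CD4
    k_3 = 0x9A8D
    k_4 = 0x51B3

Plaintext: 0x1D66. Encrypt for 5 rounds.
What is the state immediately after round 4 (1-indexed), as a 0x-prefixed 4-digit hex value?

0x6273

s_0 = plaintext = 0x1D66
s_1 = Round(s_0, k_0) = 0x8E32
s_2 = Round(s_1, k_1) = 0x3D37
s_3 = Round(s_2, k_2) = 0xE7DB
s_4 = Round(s_3, k_3) = 0x6273
s_5 = Round(s_4, k_4) = 0x33AE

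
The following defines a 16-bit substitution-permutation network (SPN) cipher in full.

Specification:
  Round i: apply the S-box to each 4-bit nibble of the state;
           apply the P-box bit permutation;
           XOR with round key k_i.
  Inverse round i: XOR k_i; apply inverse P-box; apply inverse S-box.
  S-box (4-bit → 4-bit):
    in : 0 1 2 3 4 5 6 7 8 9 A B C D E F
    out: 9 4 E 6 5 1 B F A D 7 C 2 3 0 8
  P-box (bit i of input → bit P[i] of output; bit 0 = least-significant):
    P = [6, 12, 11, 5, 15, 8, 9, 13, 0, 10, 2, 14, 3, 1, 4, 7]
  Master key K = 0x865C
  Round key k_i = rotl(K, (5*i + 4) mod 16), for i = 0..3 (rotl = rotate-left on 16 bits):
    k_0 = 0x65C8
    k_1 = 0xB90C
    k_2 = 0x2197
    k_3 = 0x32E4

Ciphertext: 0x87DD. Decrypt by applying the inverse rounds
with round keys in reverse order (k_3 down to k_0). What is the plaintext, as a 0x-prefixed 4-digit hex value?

s_0 = ciphertext = 0x87DD
s_1 = InvRound(s_0, k_3) = 0x4D68
s_2 = InvRound(s_1, k_2) = 0x77F9
s_3 = InvRound(s_2, k_1) = 0xB749
s_4 = InvRound(s_3, k_0) = 0xF04C

0xF04C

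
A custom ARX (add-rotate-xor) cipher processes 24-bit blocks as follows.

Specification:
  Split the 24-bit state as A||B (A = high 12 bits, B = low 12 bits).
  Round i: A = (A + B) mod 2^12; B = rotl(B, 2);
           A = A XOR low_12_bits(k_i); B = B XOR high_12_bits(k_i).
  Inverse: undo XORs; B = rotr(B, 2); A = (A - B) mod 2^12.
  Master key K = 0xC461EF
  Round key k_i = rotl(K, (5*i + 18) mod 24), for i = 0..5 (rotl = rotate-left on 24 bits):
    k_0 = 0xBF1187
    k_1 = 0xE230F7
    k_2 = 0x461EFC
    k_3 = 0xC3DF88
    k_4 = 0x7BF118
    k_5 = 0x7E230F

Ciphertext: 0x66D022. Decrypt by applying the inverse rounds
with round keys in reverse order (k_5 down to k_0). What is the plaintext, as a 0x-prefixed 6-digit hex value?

0x5807AE

s_0 = ciphertext = 0x66D022
s_1 = InvRound(s_0, k_5) = 0x3721F0
s_2 = InvRound(s_1, k_4) = 0x4D7D93
s_3 = InvRound(s_2, k_3) = 0x2F486B
s_4 = InvRound(s_3, k_2) = 0x106B02
s_5 = InvRound(s_4, k_1) = 0xCA9548
s_6 = InvRound(s_5, k_0) = 0x5807AE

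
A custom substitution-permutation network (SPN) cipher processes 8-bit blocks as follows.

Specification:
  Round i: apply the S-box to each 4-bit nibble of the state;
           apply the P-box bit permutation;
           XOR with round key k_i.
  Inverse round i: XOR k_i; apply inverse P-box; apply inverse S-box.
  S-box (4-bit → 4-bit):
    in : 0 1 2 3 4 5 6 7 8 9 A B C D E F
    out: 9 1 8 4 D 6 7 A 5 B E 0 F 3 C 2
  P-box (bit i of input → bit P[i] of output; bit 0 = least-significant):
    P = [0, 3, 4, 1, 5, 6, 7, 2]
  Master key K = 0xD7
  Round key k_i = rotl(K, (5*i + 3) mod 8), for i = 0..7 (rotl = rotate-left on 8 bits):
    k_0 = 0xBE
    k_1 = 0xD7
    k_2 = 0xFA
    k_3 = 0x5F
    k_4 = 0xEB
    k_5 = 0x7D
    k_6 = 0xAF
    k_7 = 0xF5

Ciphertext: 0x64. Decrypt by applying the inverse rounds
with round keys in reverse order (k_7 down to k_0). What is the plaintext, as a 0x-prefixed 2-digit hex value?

s_0 = ciphertext = 0x64
s_1 = InvRound(s_0, k_7) = 0x38
s_2 = InvRound(s_1, k_6) = 0xE4
s_3 = InvRound(s_2, k_5) = 0x36
s_4 = InvRound(s_3, k_4) = 0xA6
s_5 = InvRound(s_4, k_3) = 0x66
s_6 = InvRound(s_5, k_2) = 0xE5
s_7 = InvRound(s_6, k_1) = 0x1E
s_8 = InvRound(s_7, k_0) = 0x8B

0x8B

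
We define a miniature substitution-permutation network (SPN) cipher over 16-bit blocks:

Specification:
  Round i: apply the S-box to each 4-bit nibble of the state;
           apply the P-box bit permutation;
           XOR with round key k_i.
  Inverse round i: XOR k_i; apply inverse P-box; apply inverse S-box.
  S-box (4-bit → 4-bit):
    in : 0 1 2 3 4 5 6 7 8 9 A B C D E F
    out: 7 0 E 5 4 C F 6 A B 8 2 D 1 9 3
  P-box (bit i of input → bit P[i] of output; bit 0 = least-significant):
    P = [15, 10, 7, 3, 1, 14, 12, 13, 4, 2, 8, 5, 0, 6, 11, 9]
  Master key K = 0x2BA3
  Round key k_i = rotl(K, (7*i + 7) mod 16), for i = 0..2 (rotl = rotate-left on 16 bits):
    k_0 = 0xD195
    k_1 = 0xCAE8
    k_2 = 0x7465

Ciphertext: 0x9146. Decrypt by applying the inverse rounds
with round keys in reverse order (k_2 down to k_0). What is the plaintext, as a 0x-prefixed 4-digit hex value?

s_0 = ciphertext = 0x9146
s_1 = InvRound(s_0, k_2) = 0xD59F
s_2 = InvRound(s_1, k_1) = 0x663B
s_3 = InvRound(s_2, k_0) = 0xA2C6

0xA2C6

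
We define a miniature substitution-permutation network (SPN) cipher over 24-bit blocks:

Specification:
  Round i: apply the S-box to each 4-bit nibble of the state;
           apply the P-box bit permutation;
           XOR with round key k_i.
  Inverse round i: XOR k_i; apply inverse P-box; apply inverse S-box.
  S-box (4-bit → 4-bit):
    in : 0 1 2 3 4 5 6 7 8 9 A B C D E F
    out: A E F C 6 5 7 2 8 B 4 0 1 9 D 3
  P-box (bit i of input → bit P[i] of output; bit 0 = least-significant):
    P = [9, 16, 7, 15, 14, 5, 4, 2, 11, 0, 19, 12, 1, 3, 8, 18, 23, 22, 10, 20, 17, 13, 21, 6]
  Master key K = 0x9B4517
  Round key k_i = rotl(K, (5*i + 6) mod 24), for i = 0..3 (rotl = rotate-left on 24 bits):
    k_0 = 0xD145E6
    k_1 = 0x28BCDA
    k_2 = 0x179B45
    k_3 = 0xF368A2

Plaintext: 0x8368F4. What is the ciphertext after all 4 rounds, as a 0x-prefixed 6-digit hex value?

0x3A2459

s_0 = plaintext = 0x8368F4
s_1 = Round(s_0, k_0) = 0xC0100C
s_2 = Round(s_1, k_1) = 0x7EAFF7
s_3 = Round(s_2, k_2) = 0x86F664
s_4 = Round(s_3, k_3) = 0x3A2459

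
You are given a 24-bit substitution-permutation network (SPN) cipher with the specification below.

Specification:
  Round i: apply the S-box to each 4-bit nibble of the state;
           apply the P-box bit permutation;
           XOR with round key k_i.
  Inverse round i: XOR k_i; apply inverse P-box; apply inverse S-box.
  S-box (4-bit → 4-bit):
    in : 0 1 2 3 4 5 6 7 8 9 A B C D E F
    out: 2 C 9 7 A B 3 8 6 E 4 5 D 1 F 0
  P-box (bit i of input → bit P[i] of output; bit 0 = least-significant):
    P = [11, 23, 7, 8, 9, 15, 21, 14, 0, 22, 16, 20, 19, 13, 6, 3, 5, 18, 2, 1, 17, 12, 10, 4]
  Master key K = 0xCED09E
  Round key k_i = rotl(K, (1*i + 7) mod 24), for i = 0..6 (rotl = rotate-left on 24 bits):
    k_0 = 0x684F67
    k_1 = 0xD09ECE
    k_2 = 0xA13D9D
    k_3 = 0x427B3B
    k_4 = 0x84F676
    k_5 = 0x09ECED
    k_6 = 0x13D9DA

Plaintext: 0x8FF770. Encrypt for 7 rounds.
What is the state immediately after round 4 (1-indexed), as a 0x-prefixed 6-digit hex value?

s_0 = plaintext = 0x8FF770
s_1 = Round(s_0, k_0) = 0xF81B67
s_2 = Round(s_1, k_1) = 0xD51D83
s_3 = Round(s_2, k_2) = 0x07B576
s_4 = Round(s_3, k_3) = 0x9A2378
s_5 = Round(s_4, k_4) = 0x4DA2EB
s_6 = Round(s_5, k_5) = 0x39361C
s_7 = Round(s_6, k_6) = 0x7DA41D

0x9A2378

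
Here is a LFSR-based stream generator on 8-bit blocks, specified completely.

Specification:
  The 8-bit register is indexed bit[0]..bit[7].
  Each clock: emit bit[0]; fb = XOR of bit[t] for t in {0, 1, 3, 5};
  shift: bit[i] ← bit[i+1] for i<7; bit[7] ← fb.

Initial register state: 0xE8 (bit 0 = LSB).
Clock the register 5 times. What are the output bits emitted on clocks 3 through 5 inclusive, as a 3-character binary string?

010

reg_0 = 0xE8
clock 1: out=0, reg = 0x74
clock 2: out=0, reg = 0xBA
clock 3: out=0, reg = 0xDD
clock 4: out=1, reg = 0x6E
clock 5: out=0, reg = 0xB7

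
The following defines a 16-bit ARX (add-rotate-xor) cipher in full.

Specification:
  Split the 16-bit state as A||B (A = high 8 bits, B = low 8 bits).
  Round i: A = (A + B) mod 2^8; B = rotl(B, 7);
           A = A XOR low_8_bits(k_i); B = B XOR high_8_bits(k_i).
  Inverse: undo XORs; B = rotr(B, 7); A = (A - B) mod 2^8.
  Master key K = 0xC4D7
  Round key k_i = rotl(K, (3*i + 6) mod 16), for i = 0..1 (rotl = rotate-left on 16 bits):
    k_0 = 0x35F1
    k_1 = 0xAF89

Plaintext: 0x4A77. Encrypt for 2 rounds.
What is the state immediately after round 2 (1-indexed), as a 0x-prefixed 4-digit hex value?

0x37E8

s_0 = plaintext = 0x4A77
s_1 = Round(s_0, k_0) = 0x308E
s_2 = Round(s_1, k_1) = 0x37E8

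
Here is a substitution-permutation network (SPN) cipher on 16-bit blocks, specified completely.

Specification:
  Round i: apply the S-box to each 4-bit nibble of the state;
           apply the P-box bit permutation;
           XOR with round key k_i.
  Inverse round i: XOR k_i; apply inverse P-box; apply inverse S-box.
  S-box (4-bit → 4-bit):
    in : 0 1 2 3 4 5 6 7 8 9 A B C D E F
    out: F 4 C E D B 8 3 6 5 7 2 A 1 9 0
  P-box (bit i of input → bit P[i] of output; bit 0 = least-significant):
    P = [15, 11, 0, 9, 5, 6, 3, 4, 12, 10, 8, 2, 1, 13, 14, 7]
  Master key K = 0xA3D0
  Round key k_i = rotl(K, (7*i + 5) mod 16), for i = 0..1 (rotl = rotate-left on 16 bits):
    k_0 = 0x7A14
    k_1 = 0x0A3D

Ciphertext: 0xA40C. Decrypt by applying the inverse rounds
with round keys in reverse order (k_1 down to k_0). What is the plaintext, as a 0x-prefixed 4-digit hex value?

s_0 = ciphertext = 0xA40C
s_1 = InvRound(s_0, k_1) = 0xBBE0
s_2 = InvRound(s_1, k_0) = 0x225D

0x225D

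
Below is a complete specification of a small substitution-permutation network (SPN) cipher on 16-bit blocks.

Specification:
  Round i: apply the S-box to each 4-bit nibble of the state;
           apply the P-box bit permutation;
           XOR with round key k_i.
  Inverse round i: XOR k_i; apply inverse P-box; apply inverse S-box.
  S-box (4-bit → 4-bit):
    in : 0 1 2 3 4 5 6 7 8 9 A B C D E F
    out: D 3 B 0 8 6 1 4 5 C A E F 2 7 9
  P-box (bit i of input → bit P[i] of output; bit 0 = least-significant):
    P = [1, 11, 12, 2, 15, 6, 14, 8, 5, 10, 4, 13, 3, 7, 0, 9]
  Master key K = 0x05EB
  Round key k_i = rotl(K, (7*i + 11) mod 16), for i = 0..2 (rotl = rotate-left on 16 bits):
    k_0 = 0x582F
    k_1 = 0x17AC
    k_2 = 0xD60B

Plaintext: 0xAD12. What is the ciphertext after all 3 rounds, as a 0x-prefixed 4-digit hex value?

0xC590

s_0 = plaintext = 0xAD12
s_1 = Round(s_0, k_0) = 0xD6E9
s_2 = Round(s_1, k_1) = 0xC748
s_3 = Round(s_2, k_2) = 0xC590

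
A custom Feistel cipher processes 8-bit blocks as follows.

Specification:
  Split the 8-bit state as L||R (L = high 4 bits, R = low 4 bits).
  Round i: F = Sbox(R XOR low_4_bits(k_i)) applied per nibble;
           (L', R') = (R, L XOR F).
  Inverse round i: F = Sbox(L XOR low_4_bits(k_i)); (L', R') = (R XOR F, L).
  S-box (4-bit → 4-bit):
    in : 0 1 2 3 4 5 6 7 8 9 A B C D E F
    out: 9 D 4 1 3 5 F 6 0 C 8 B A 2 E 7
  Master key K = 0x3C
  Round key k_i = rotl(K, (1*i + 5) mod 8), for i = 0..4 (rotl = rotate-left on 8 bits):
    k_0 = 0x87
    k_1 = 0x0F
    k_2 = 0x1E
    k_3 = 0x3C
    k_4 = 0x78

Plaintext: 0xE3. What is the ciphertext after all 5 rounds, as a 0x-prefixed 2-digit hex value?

s_0 = plaintext = 0xE3
s_1 = Round(s_0, k_0) = 0x3D
s_2 = Round(s_1, k_1) = 0xD7
s_3 = Round(s_2, k_2) = 0x71
s_4 = Round(s_3, k_3) = 0x15
s_5 = Round(s_4, k_4) = 0x53

0x53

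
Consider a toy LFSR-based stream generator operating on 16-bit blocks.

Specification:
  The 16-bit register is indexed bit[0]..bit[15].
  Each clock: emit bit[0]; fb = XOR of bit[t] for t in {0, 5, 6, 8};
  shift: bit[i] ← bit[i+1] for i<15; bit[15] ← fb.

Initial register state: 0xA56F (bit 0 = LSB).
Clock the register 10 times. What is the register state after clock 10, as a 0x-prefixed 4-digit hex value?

reg_0 = 0xA56F
clock 1: out=1, reg = 0x52B7
clock 2: out=1, reg = 0x295B
clock 3: out=1, reg = 0x94AD
clock 4: out=1, reg = 0x4A56
clock 5: out=0, reg = 0xA52B
clock 6: out=1, reg = 0xD295
clock 7: out=1, reg = 0xE94A
clock 8: out=0, reg = 0x74A5
clock 9: out=1, reg = 0x3A52
clock 10: out=0, reg = 0x9D29

0x9D29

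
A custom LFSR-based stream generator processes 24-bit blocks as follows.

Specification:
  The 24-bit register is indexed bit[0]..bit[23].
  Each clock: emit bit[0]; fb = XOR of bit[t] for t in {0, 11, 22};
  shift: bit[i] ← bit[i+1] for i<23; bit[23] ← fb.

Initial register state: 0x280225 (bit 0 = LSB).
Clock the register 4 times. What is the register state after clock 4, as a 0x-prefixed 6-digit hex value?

reg_0 = 0x280225
clock 1: out=1, reg = 0x940112
clock 2: out=0, reg = 0x4A0089
clock 3: out=1, reg = 0x250044
clock 4: out=0, reg = 0x128022

0x128022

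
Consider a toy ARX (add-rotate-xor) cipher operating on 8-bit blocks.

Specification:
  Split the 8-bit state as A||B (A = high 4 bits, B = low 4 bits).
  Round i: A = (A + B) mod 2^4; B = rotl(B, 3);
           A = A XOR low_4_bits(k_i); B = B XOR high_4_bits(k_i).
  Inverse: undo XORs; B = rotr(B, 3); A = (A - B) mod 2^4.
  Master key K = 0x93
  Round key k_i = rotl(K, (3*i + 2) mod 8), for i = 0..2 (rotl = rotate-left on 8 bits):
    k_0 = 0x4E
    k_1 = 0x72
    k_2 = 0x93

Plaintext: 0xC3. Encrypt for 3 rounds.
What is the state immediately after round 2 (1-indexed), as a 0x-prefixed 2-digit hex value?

s_0 = plaintext = 0xC3
s_1 = Round(s_0, k_0) = 0x1D
s_2 = Round(s_1, k_1) = 0xC9
s_3 = Round(s_2, k_2) = 0x65

0xC9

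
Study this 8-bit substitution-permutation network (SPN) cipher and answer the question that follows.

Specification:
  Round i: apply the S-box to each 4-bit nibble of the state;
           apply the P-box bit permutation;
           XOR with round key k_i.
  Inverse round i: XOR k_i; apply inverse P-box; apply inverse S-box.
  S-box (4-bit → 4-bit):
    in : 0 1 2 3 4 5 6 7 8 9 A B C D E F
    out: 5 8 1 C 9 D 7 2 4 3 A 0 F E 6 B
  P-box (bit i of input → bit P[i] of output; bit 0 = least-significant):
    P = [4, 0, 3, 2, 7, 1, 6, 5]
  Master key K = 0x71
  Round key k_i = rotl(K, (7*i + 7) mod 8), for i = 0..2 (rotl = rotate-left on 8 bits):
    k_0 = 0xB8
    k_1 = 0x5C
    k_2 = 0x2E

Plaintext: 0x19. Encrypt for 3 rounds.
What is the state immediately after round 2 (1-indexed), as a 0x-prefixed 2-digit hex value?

0x0D

s_0 = plaintext = 0x19
s_1 = Round(s_0, k_0) = 0x89
s_2 = Round(s_1, k_1) = 0x0D
s_3 = Round(s_2, k_2) = 0xE3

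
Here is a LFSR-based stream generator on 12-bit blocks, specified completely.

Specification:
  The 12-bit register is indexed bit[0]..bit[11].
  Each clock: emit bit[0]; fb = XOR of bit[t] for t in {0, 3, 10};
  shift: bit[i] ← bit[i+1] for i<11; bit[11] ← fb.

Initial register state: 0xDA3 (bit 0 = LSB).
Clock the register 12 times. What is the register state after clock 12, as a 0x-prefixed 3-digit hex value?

0x404

reg_0 = 0xDA3
clock 1: out=1, reg = 0x6D1
clock 2: out=1, reg = 0x368
clock 3: out=0, reg = 0x9B4
clock 4: out=0, reg = 0x4DA
clock 5: out=0, reg = 0x26D
clock 6: out=1, reg = 0x136
clock 7: out=0, reg = 0x09B
clock 8: out=1, reg = 0x04D
clock 9: out=1, reg = 0x026
clock 10: out=0, reg = 0x013
clock 11: out=1, reg = 0x809
clock 12: out=1, reg = 0x404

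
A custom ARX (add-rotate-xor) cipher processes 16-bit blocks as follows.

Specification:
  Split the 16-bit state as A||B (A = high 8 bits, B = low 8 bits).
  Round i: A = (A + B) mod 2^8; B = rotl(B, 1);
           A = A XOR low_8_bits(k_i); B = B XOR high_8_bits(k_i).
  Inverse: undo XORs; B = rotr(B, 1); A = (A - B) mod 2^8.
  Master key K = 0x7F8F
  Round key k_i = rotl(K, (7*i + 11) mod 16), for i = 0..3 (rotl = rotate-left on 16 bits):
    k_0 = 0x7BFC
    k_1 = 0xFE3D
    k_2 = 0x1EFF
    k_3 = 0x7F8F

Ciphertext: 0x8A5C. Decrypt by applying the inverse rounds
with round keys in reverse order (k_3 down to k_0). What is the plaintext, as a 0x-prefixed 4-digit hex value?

s_0 = ciphertext = 0x8A5C
s_1 = InvRound(s_0, k_3) = 0x7491
s_2 = InvRound(s_1, k_2) = 0xC4C7
s_3 = InvRound(s_2, k_1) = 0x5D9C
s_4 = InvRound(s_3, k_0) = 0xAEF3

0xAEF3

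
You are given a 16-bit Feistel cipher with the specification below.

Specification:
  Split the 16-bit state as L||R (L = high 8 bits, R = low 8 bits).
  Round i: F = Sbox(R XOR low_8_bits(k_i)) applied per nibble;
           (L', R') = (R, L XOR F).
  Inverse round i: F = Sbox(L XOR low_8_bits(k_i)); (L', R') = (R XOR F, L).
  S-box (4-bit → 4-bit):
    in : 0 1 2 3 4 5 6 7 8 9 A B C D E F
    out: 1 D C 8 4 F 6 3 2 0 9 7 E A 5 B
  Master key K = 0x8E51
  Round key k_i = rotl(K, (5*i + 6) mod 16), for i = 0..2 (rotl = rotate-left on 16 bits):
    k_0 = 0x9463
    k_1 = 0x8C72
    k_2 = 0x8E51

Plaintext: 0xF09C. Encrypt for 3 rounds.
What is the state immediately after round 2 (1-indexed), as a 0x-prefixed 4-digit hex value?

0x4B1C

s_0 = plaintext = 0xF09C
s_1 = Round(s_0, k_0) = 0x9C4B
s_2 = Round(s_1, k_1) = 0x4B1C
s_3 = Round(s_2, k_2) = 0x1C01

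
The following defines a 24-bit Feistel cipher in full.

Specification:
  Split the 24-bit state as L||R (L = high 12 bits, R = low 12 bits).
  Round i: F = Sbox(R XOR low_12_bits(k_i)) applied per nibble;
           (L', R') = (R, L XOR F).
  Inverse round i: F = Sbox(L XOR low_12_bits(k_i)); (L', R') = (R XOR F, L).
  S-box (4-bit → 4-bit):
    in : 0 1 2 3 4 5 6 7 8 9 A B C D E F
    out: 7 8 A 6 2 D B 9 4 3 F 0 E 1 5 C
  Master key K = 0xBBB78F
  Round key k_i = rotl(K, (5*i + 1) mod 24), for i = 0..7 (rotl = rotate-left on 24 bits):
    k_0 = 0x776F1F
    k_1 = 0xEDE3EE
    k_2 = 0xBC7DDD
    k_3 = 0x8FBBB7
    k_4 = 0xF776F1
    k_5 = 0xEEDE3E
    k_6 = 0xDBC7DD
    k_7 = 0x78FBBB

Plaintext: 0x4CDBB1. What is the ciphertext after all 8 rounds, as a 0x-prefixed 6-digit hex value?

s_0 = plaintext = 0x4CDBB1
s_1 = Round(s_0, k_0) = 0xBB1638
s_2 = Round(s_1, k_1) = 0x6386AA
s_3 = Round(s_2, k_2) = 0x6AA6A1
s_4 = Round(s_3, k_3) = 0x6A1721
s_5 = Round(s_4, k_4) = 0x721EB6
s_6 = Round(s_5, k_5) = 0xEB6065
s_7 = Round(s_6, k_6) = 0x0657B2
s_8 = Round(s_7, k_7) = 0x7B2E16

0x7B2E16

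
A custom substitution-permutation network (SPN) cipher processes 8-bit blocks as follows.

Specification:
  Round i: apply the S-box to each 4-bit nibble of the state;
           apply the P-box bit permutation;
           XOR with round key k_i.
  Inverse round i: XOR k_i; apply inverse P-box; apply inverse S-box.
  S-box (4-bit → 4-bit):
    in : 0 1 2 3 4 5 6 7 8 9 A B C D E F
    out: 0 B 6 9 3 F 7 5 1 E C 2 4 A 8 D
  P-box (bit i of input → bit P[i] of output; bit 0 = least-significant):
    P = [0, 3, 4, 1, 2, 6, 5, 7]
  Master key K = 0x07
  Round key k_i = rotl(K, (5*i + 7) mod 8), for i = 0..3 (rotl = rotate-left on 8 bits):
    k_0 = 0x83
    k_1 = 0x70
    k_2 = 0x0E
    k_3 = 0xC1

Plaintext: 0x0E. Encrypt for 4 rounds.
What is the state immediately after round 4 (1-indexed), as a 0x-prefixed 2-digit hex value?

0x5F

s_0 = plaintext = 0x0E
s_1 = Round(s_0, k_0) = 0x81
s_2 = Round(s_1, k_1) = 0x7F
s_3 = Round(s_2, k_2) = 0x39
s_4 = Round(s_3, k_3) = 0x5F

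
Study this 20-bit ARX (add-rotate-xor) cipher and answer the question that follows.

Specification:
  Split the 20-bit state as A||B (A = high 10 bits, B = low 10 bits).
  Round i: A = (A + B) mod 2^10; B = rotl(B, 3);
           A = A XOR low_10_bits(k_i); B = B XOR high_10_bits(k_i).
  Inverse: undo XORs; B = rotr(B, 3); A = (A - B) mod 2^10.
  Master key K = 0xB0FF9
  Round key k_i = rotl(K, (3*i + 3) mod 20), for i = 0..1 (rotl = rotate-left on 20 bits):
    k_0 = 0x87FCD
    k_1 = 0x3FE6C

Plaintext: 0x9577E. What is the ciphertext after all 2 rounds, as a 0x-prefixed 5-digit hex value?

s_0 = plaintext = 0x9577E
s_1 = Round(s_0, k_0) = 0x879E9
s_2 = Round(s_1, k_1) = 0x9AFB4

0x9AFB4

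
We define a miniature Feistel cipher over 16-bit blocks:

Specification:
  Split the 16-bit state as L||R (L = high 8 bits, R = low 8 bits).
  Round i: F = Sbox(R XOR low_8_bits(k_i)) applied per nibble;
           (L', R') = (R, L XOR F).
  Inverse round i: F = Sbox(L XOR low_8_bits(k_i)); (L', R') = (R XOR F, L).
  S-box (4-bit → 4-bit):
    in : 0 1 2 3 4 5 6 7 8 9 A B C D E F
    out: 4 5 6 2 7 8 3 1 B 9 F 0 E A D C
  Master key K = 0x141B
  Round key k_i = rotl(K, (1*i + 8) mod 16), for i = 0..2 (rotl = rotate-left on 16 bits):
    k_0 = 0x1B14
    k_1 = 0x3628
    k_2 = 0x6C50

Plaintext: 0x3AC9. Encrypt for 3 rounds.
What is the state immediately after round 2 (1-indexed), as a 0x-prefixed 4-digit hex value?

s_0 = plaintext = 0x3AC9
s_1 = Round(s_0, k_0) = 0xC990
s_2 = Round(s_1, k_1) = 0x90C2
s_3 = Round(s_2, k_2) = 0xC206

0x90C2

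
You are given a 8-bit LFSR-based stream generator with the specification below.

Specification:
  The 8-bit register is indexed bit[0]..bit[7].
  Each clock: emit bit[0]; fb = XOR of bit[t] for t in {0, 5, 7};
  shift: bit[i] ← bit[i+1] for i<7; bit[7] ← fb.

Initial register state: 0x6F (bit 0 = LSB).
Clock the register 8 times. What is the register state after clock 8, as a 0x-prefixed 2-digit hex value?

0xC4

reg_0 = 0x6F
clock 1: out=1, reg = 0x37
clock 2: out=1, reg = 0x1B
clock 3: out=1, reg = 0x8D
clock 4: out=1, reg = 0x46
clock 5: out=0, reg = 0x23
clock 6: out=1, reg = 0x11
clock 7: out=1, reg = 0x88
clock 8: out=0, reg = 0xC4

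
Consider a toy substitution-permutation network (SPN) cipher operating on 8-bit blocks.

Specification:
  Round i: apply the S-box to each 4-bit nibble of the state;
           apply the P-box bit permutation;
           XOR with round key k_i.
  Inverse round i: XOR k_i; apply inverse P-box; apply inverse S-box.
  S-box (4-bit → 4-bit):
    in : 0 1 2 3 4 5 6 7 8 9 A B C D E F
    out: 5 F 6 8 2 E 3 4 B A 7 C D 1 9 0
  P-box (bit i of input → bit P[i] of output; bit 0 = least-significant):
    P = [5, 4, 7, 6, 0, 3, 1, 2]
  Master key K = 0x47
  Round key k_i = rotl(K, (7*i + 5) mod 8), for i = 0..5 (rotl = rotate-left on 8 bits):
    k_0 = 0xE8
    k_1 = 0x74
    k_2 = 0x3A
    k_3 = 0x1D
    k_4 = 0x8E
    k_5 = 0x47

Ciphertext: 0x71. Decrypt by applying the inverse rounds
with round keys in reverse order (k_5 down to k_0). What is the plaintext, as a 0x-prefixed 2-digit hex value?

0xF9

s_0 = ciphertext = 0x71
s_1 = InvRound(s_0, k_5) = 0xB6
s_2 = InvRound(s_1, k_4) = 0x46
s_3 = InvRound(s_2, k_3) = 0xA9
s_4 = InvRound(s_3, k_2) = 0x02
s_5 = InvRound(s_4, k_1) = 0xB8
s_6 = InvRound(s_5, k_0) = 0xF9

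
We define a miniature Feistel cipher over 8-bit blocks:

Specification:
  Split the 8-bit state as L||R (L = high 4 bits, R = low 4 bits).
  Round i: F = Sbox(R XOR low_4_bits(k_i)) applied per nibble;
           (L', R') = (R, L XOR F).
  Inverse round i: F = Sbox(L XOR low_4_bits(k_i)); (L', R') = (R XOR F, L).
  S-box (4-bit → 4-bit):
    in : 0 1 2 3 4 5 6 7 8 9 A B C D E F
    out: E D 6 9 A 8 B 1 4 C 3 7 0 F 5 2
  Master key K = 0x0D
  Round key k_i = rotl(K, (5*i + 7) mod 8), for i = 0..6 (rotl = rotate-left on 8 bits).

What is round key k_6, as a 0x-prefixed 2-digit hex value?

K = 0x0D
k_0 = rotl(K, (5*0+7) mod 8) = rotl(K, 7) = 0x86
k_1 = rotl(K, (5*1+7) mod 8) = rotl(K, 4) = 0xD0
k_2 = rotl(K, (5*2+7) mod 8) = rotl(K, 1) = 0x1A
k_3 = rotl(K, (5*3+7) mod 8) = rotl(K, 6) = 0x43
k_4 = rotl(K, (5*4+7) mod 8) = rotl(K, 3) = 0x68
k_5 = rotl(K, (5*5+7) mod 8) = rotl(K, 0) = 0x0D
k_6 = rotl(K, (5*6+7) mod 8) = rotl(K, 5) = 0xA1

0xA1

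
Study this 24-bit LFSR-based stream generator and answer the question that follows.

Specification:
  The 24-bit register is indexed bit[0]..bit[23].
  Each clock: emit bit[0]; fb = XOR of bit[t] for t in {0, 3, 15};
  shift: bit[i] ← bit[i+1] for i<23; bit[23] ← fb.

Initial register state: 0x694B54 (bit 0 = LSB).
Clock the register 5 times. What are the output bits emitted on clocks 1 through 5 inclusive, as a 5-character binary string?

00101

reg_0 = 0x694B54
clock 1: out=0, reg = 0x34A5AA
clock 2: out=0, reg = 0x1A52D5
clock 3: out=1, reg = 0x8D296A
clock 4: out=0, reg = 0xC694B5
clock 5: out=1, reg = 0x634A5A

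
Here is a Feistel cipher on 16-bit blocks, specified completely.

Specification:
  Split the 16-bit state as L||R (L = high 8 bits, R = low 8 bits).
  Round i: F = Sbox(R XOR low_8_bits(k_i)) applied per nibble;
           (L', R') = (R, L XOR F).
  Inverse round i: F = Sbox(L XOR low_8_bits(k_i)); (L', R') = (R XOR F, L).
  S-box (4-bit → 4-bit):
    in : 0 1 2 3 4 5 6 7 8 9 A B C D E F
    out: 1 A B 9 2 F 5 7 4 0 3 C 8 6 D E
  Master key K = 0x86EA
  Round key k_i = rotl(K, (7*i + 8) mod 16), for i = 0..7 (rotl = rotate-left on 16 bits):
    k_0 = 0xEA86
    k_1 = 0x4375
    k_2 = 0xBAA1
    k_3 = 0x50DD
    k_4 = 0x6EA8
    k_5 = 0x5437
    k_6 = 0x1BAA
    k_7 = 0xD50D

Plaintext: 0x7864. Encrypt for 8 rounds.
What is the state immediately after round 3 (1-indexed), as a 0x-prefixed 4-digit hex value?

s_0 = plaintext = 0x7864
s_1 = Round(s_0, k_0) = 0x64A3
s_2 = Round(s_1, k_1) = 0xA301
s_3 = Round(s_2, k_2) = 0x0192
s_4 = Round(s_3, k_3) = 0x922F
s_5 = Round(s_4, k_4) = 0x2FD5
s_6 = Round(s_5, k_5) = 0xD5F4
s_7 = Round(s_6, k_6) = 0xF428
s_8 = Round(s_7, k_7) = 0x284B

0x0192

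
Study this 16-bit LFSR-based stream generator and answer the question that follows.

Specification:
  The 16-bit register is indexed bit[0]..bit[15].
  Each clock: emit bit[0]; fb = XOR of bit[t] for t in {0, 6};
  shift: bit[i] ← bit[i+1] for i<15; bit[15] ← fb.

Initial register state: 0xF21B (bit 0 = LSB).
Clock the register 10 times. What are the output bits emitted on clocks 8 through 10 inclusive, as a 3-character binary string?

001

reg_0 = 0xF21B
clock 1: out=1, reg = 0xF90D
clock 2: out=1, reg = 0xFC86
clock 3: out=0, reg = 0x7E43
clock 4: out=1, reg = 0x3F21
clock 5: out=1, reg = 0x9F90
clock 6: out=0, reg = 0x4FC8
clock 7: out=0, reg = 0xA7E4
clock 8: out=0, reg = 0xD3F2
clock 9: out=0, reg = 0xE9F9
clock 10: out=1, reg = 0x74FC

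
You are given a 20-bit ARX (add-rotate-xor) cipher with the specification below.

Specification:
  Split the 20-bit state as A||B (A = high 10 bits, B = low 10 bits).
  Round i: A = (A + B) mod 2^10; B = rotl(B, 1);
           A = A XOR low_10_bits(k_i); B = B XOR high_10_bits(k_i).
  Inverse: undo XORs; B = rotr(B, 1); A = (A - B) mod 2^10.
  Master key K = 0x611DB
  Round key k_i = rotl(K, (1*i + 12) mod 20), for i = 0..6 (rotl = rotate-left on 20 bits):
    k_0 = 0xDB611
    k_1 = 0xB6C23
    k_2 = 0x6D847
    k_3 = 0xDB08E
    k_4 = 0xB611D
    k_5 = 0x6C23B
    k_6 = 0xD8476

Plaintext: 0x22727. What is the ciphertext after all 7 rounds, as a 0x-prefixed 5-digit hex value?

0xB0087

s_0 = plaintext = 0x22727
s_1 = Round(s_0, k_0) = 0x68522
s_2 = Round(s_1, k_1) = 0xB809F
s_3 = Round(s_2, k_2) = 0xCE088
s_4 = Round(s_3, k_3) = 0xD3A7C
s_5 = Round(s_4, k_4) = 0x35E21
s_6 = Round(s_5, k_5) = 0x30DF3
s_7 = Round(s_6, k_6) = 0xB0087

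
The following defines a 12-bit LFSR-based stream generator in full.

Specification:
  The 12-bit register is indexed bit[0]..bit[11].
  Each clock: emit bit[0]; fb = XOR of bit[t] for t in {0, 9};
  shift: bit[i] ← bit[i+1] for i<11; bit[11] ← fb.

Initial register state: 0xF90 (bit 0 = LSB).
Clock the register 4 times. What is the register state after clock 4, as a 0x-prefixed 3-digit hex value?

0xFF9

reg_0 = 0xF90
clock 1: out=0, reg = 0xFC8
clock 2: out=0, reg = 0xFE4
clock 3: out=0, reg = 0xFF2
clock 4: out=0, reg = 0xFF9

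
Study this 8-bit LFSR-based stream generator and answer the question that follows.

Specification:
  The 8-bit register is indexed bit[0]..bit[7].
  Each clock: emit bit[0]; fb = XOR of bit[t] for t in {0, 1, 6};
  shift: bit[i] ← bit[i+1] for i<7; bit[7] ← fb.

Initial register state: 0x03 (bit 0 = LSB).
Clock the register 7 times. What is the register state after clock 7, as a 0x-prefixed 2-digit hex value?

reg_0 = 0x03
clock 1: out=1, reg = 0x01
clock 2: out=1, reg = 0x80
clock 3: out=0, reg = 0x40
clock 4: out=0, reg = 0xA0
clock 5: out=0, reg = 0x50
clock 6: out=0, reg = 0xA8
clock 7: out=0, reg = 0x54

0x54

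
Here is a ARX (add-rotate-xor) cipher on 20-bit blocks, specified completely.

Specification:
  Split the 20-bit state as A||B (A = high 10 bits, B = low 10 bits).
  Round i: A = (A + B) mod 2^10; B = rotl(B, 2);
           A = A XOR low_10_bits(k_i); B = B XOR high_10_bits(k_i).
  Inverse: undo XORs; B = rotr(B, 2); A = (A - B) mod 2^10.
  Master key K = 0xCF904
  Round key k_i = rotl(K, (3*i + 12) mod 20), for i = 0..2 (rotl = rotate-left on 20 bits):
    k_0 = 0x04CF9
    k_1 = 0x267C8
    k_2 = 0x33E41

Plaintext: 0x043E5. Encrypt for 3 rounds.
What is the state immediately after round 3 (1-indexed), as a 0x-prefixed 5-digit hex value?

s_0 = plaintext = 0x043E5
s_1 = Round(s_0, k_0) = 0xC3384
s_2 = Round(s_1, k_1) = 0x5628A
s_3 = Round(s_2, k_2) = 0x68EE5

0x68EE5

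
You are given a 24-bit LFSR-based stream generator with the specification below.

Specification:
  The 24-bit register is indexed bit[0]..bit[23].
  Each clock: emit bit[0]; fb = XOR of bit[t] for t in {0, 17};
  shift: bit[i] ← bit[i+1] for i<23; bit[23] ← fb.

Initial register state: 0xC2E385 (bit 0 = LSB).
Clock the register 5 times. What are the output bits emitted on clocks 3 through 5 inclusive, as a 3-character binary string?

reg_0 = 0xC2E385
clock 1: out=1, reg = 0x6171C2
clock 2: out=0, reg = 0x30B8E1
clock 3: out=1, reg = 0x985C70
clock 4: out=0, reg = 0x4C2E38
clock 5: out=0, reg = 0x26171C

100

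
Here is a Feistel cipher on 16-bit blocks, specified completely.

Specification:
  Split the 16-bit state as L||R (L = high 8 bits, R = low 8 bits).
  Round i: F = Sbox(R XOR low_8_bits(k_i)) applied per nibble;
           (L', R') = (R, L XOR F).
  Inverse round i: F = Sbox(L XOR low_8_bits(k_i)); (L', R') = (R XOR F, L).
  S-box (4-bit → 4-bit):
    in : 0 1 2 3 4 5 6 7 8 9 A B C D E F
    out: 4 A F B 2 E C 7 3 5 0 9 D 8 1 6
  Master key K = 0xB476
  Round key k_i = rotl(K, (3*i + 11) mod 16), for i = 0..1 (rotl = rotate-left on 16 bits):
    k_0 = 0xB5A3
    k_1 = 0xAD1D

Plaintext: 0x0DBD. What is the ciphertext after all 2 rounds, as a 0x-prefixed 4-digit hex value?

s_0 = plaintext = 0x0DBD
s_1 = Round(s_0, k_0) = 0xBDAC
s_2 = Round(s_1, k_1) = 0xAC27

0xAC27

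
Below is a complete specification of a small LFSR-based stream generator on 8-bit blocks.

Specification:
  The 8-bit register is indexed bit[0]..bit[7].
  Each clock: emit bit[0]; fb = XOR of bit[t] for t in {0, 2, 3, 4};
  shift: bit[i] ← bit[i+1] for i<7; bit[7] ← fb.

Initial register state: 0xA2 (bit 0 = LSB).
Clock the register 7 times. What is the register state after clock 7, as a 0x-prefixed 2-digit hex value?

0xA9

reg_0 = 0xA2
clock 1: out=0, reg = 0x51
clock 2: out=1, reg = 0x28
clock 3: out=0, reg = 0x94
clock 4: out=0, reg = 0x4A
clock 5: out=0, reg = 0xA5
clock 6: out=1, reg = 0x52
clock 7: out=0, reg = 0xA9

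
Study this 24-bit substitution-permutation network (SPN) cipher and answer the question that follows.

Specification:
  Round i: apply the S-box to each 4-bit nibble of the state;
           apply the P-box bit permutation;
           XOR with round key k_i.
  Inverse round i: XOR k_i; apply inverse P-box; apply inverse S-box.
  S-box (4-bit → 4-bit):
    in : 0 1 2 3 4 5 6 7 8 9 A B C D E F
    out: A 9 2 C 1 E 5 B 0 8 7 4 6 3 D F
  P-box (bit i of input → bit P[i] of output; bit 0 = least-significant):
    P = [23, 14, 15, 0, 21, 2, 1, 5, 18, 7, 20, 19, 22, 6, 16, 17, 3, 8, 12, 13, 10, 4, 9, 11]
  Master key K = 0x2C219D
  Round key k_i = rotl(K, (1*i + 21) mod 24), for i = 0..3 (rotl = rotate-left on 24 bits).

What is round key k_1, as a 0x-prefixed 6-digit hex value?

0x4B0867

K = 0x2C219D
k_0 = rotl(K, (1*0+21) mod 24) = rotl(K, 21) = 0xA58433
k_1 = rotl(K, (1*1+21) mod 24) = rotl(K, 22) = 0x4B0867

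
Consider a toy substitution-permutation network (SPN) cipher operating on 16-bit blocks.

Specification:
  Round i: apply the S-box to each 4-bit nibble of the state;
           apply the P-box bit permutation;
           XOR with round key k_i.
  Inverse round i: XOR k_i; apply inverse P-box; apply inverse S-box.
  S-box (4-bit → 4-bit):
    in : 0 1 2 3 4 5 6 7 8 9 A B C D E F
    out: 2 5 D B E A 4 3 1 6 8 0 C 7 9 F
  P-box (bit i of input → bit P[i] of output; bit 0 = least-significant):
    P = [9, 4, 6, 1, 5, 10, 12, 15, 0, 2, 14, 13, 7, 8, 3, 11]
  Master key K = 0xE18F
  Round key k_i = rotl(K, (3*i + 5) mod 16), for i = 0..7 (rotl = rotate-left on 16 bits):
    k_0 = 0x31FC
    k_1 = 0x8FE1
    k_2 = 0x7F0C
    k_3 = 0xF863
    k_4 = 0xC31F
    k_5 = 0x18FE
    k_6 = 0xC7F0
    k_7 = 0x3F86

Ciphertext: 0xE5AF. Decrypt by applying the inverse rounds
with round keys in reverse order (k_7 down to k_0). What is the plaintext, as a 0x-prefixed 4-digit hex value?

0xC2B2

s_0 = ciphertext = 0xE5AF
s_1 = InvRound(s_0, k_7) = 0xC128
s_2 = InvRound(s_1, k_6) = 0x1B0D
s_3 = InvRound(s_2, k_5) = 0x788F
s_4 = InvRound(s_3, k_4) = 0x3AC7
s_5 = InvRound(s_4, k_3) = 0x89E8
s_6 = InvRound(s_5, k_2) = 0x84F1
s_7 = InvRound(s_6, k_1) = 0x5BB7
s_8 = InvRound(s_7, k_0) = 0xC2B2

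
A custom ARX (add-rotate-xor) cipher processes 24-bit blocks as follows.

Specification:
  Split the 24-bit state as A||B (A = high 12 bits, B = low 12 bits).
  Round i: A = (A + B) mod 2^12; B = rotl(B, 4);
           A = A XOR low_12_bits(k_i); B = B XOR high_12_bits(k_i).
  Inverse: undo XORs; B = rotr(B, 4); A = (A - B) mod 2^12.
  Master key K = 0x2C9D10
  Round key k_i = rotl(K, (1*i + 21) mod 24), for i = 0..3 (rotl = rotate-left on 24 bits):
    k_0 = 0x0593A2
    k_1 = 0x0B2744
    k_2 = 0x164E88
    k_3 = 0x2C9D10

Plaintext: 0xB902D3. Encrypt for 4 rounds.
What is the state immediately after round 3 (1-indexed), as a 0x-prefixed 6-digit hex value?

s_0 = plaintext = 0xB902D3
s_1 = Round(s_0, k_0) = 0xDC1D6B
s_2 = Round(s_1, k_1) = 0xC6860F
s_3 = Round(s_2, k_2) = 0xCFF192
s_4 = Round(s_3, k_3) = 0x381BE8

0xCFF192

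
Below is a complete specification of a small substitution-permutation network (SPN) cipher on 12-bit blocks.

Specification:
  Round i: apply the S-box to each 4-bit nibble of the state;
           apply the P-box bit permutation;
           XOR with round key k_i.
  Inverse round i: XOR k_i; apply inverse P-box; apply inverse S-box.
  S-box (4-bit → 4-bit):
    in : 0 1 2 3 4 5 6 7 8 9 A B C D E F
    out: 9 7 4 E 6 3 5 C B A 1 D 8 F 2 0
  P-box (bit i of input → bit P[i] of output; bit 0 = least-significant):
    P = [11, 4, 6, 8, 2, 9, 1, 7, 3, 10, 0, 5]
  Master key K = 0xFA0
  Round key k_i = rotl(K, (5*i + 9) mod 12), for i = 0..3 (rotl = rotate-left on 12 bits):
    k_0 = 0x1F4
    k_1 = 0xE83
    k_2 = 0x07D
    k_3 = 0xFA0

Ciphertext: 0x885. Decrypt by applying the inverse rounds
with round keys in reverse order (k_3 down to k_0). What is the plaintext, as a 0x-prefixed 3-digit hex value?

s_0 = ciphertext = 0x885
s_1 = InvRound(s_0, k_3) = 0x35C
s_2 = InvRound(s_1, k_2) = 0x7EC
s_3 = InvRound(s_2, k_1) = 0xB6B
s_4 = InvRound(s_3, k_0) = 0x6D5

0x6D5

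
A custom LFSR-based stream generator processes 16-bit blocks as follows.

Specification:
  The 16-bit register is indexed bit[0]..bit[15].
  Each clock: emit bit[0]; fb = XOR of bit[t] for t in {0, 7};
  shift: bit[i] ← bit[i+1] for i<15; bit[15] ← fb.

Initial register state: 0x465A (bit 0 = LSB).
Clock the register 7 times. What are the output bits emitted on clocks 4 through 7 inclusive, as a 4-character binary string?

1101

reg_0 = 0x465A
clock 1: out=0, reg = 0x232D
clock 2: out=1, reg = 0x9196
clock 3: out=0, reg = 0xC8CB
clock 4: out=1, reg = 0x6465
clock 5: out=1, reg = 0xB232
clock 6: out=0, reg = 0x5919
clock 7: out=1, reg = 0xAC8C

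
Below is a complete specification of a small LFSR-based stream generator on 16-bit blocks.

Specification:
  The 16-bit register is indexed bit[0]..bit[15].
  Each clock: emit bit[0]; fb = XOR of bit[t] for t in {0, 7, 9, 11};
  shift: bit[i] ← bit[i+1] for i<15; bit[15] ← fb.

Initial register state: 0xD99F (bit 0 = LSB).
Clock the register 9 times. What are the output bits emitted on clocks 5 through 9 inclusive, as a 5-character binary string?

10011

reg_0 = 0xD99F
clock 1: out=1, reg = 0xECCF
clock 2: out=1, reg = 0xF667
clock 3: out=1, reg = 0x7B33
clock 4: out=1, reg = 0xBD99
clock 5: out=1, reg = 0xDECC
clock 6: out=0, reg = 0xEF66
clock 7: out=0, reg = 0x77B3
clock 8: out=1, reg = 0xBBD9
clock 9: out=1, reg = 0x5DEC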